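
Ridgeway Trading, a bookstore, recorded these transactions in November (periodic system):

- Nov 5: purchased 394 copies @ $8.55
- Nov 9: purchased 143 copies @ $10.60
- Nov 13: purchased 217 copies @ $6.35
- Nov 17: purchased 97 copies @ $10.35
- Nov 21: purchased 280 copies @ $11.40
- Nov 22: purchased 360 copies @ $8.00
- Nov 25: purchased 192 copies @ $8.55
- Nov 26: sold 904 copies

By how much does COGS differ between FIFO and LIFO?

$588.20

FIFO COGS: 394 @ $8.55 + 143 @ $10.60 + 217 @ $6.35 + 97 @ $10.35 + 53 @ $11.40 = $7,870.60
LIFO COGS: 192 @ $8.55 + 360 @ $8.00 + 280 @ $11.40 + 72 @ $10.35 = $8,458.80
Difference = |$7,870.60 − $8,458.80| = $588.20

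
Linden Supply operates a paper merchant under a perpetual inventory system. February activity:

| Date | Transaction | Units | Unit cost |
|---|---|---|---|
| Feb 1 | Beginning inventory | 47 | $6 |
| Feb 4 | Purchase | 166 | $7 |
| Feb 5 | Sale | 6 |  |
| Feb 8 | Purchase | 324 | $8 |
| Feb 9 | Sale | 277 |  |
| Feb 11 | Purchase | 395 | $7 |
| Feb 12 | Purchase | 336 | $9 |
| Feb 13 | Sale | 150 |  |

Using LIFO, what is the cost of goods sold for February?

Feb 5, 6 sold [LIFO — newest first]: 6 @ $7 = $42
Feb 9, 277 sold [LIFO — newest first]: 277 @ $8 = $2,216
Feb 13, 150 sold [LIFO — newest first]: 150 @ $9 = $1,350
Total COGS = $42 + $2,216 + $1,350 = $3,608
Ending inventory: 47 @ $6 + 160 @ $7 + 47 @ $8 + 395 @ $7 + 186 @ $9 = $6,217

COGS = $3,608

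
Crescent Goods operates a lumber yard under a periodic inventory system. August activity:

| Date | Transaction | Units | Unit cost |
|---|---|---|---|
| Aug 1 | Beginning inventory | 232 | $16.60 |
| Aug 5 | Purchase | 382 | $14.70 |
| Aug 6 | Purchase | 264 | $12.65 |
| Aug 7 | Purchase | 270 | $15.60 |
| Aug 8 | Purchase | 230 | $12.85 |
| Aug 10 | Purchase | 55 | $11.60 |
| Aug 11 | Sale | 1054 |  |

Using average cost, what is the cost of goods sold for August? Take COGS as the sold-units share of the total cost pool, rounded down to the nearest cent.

COGS = $15,160.31

Aug 11, sell 1054: 1054/1433 × $20,611.70 → $15,160.31
Ending inventory (cost pool remaining) = $5,451.39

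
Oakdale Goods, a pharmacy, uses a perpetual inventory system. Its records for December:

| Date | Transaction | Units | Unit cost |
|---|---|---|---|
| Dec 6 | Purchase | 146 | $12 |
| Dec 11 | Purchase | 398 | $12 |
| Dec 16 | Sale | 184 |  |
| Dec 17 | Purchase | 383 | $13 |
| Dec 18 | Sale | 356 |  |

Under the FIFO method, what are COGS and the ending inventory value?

Dec 16, 184 sold [FIFO — oldest first]: 146 @ $12 + 38 @ $12 = $2,208
Dec 18, 356 sold [FIFO — oldest first]: 356 @ $12 = $4,272
Total COGS = $2,208 + $4,272 = $6,480
Ending inventory: 4 @ $12 + 383 @ $13 = $5,027

COGS = $6,480; ending inventory = $5,027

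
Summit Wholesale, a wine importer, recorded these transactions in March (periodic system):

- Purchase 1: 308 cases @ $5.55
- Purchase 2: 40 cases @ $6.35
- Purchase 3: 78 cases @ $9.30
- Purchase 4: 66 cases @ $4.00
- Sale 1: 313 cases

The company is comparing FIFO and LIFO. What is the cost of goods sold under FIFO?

COGS = $1,741.15

FIFO COGS: 308 @ $5.55 + 5 @ $6.35 = $1,741.15
LIFO COGS: 66 @ $4.00 + 78 @ $9.30 + 40 @ $6.35 + 129 @ $5.55 = $1,959.35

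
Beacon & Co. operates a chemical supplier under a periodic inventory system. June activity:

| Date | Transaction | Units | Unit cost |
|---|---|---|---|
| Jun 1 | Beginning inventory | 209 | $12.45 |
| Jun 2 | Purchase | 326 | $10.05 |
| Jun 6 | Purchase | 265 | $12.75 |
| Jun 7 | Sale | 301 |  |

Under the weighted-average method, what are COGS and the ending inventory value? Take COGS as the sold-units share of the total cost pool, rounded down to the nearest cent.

Jun 7, sell 301: 301/800 × $9,257.10 → $3,482.98
Ending inventory (cost pool remaining) = $5,774.12
Check: goods available $9,257.10 = COGS $3,482.98 + ending $5,774.12

COGS = $3,482.98; ending inventory = $5,774.12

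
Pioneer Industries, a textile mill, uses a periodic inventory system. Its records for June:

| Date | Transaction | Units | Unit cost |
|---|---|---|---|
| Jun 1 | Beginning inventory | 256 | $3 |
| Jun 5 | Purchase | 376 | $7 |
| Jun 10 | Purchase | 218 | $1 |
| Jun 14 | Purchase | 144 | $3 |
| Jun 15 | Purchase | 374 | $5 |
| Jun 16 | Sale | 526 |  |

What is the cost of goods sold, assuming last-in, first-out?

Jun 16, 526 sold [LIFO — newest first]: 374 @ $5 + 144 @ $3 + 8 @ $1 = $2,310
Ending inventory: 256 @ $3 + 376 @ $7 + 210 @ $1 = $3,610
Check: goods available $5,920 = COGS $2,310 + ending $3,610

COGS = $2,310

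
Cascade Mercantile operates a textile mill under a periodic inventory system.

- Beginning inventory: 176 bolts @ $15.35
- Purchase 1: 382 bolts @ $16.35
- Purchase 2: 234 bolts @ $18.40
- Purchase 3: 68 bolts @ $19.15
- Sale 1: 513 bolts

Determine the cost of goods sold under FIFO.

Sale 1 (513) [FIFO — oldest first]: 176 @ $15.35 + 337 @ $16.35 = $8,211.55
Ending inventory: 45 @ $16.35 + 234 @ $18.40 + 68 @ $19.15 = $6,343.55

COGS = $8,211.55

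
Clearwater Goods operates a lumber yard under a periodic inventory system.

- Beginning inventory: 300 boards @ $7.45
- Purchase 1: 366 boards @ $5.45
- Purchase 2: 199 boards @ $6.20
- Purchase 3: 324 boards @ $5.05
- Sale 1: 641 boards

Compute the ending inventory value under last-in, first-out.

Sale 1 (641) [LIFO — newest first]: 324 @ $5.05 + 199 @ $6.20 + 118 @ $5.45 = $3,513.10
Ending inventory: 300 @ $7.45 + 248 @ $5.45 = $3,586.60

Ending inventory = $3,586.60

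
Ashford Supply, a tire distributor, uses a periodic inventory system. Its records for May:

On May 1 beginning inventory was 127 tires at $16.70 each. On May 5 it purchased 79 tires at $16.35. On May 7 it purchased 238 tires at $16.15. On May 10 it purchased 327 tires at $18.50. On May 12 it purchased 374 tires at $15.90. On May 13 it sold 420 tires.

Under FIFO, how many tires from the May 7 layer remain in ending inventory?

24

May 13, 420 sold [FIFO — oldest first]: 127 @ $16.70 + 79 @ $16.35 + 214 @ $16.15 = $6,868.65
Ending inventory: 24 @ $16.15 + 327 @ $18.50 + 374 @ $15.90 = $12,383.70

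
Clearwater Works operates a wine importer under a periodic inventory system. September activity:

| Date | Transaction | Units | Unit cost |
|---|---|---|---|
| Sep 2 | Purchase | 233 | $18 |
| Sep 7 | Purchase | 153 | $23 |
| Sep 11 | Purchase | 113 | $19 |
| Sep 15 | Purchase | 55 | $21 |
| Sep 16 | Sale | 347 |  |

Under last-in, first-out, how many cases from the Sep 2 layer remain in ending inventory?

Sep 16, 347 sold [LIFO — newest first]: 55 @ $21 + 113 @ $19 + 153 @ $23 + 26 @ $18 = $7,289
Ending inventory: 207 @ $18 = $3,726

207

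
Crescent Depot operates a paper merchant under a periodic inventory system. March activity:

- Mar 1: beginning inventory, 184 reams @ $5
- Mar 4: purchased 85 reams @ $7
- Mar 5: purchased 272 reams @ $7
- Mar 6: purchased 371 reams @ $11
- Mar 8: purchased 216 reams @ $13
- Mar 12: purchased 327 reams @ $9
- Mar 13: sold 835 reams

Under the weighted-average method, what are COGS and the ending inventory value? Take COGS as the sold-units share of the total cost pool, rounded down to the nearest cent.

COGS = $7,604.52; ending inventory = $5,646.48

Mar 13, sell 835: 835/1455 × $13,251.00 → $7,604.52
Ending inventory (cost pool remaining) = $5,646.48
Check: goods available $13,251.00 = COGS $7,604.52 + ending $5,646.48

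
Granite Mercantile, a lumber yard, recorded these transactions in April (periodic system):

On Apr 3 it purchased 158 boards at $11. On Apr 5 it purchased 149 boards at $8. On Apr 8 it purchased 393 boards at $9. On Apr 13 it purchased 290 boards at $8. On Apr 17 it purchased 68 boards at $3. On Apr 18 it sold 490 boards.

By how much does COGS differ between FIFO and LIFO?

FIFO COGS: 158 @ $11 + 149 @ $8 + 183 @ $9 = $4,577
LIFO COGS: 68 @ $3 + 290 @ $8 + 132 @ $9 = $3,712
Difference = |$4,577 − $3,712| = $865

$865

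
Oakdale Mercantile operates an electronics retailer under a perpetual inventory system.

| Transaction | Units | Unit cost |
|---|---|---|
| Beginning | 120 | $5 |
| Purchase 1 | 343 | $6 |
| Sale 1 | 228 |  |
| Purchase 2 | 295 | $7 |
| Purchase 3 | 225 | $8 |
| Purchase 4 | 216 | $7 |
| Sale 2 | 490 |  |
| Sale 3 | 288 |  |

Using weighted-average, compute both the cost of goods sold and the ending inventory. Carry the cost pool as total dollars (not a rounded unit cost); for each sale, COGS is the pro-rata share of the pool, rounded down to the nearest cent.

COGS = $6,698.09; ending inventory = $1,336.91

After Beginning: 120 on hand, pool $600.00 (≈ $5.0000 each)
After Purchase 1: 463 on hand, pool $2,658.00 (≈ $5.7408 each)
Sale 1, sell 228: 228/463 × $2,658.00 → $1,308.90
After Purchase 2: 530 on hand, pool $3,414.10 (≈ $6.4417 each)
After Purchase 3: 755 on hand, pool $5,214.10 (≈ $6.9061 each)
After Purchase 4: 971 on hand, pool $6,726.10 (≈ $6.9270 each)
Sale 2, sell 490: 490/971 × $6,726.10 → $3,394.22
Sale 3, sell 288: 288/481 × $3,331.88 → $1,994.97
Total COGS = $1,308.90 + $3,394.22 + $1,994.97 = $6,698.09
Ending inventory (cost pool remaining) = $1,336.91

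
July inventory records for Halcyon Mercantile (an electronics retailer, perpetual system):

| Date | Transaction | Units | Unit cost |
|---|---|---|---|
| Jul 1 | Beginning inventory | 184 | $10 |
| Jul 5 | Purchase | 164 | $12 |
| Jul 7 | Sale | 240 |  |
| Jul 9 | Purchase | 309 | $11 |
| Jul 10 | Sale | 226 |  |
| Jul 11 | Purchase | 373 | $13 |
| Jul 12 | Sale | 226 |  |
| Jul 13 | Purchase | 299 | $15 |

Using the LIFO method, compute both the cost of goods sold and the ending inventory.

COGS = $8,152; ending inventory = $8,389

Jul 7, 240 sold [LIFO — newest first]: 164 @ $12 + 76 @ $10 = $2,728
Jul 10, 226 sold [LIFO — newest first]: 226 @ $11 = $2,486
Jul 12, 226 sold [LIFO — newest first]: 226 @ $13 = $2,938
Total COGS = $2,728 + $2,486 + $2,938 = $8,152
Ending inventory: 108 @ $10 + 83 @ $11 + 147 @ $13 + 299 @ $15 = $8,389
Check: goods available $16,541 = COGS $8,152 + ending $8,389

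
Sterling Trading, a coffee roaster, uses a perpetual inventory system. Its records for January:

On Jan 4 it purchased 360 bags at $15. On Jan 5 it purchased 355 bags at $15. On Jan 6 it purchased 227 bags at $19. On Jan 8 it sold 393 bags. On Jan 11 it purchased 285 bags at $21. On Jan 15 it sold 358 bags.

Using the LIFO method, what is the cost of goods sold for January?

COGS = $13,883

Jan 8, 393 sold [LIFO — newest first]: 227 @ $19 + 166 @ $15 = $6,803
Jan 15, 358 sold [LIFO — newest first]: 285 @ $21 + 73 @ $15 = $7,080
Total COGS = $6,803 + $7,080 = $13,883
Ending inventory: 360 @ $15 + 116 @ $15 = $7,140
Check: goods available $21,023 = COGS $13,883 + ending $7,140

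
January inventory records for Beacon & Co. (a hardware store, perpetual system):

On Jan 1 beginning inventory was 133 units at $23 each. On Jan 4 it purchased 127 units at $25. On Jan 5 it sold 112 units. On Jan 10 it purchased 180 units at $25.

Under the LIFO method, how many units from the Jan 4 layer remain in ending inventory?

Jan 5, 112 sold [LIFO — newest first]: 112 @ $25 = $2,800
Ending inventory: 133 @ $23 + 15 @ $25 + 180 @ $25 = $7,934
Check: goods available $10,734 = COGS $2,800 + ending $7,934

15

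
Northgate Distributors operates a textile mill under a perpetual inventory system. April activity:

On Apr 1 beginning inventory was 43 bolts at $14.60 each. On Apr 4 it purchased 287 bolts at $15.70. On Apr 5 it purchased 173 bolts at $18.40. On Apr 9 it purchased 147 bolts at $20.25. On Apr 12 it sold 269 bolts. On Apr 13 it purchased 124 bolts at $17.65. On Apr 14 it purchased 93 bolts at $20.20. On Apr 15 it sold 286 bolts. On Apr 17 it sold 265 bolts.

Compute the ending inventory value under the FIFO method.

Ending inventory = $949.40

Apr 12, 269 sold [FIFO — oldest first]: 43 @ $14.60 + 226 @ $15.70 = $4,176.00
Apr 15, 286 sold [FIFO — oldest first]: 61 @ $15.70 + 173 @ $18.40 + 52 @ $20.25 = $5,193.90
Apr 17, 265 sold [FIFO — oldest first]: 95 @ $20.25 + 124 @ $17.65 + 46 @ $20.20 = $5,041.55
Total COGS = $4,176.00 + $5,193.90 + $5,041.55 = $14,411.45
Ending inventory: 47 @ $20.20 = $949.40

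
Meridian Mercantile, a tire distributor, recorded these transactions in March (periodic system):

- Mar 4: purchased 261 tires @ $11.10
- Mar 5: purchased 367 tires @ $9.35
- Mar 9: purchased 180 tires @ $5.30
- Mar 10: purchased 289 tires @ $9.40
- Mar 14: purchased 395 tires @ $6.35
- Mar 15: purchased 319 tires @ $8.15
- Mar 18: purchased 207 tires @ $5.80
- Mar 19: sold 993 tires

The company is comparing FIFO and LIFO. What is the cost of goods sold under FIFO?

COGS = $9,021.55

FIFO COGS: 261 @ $11.10 + 367 @ $9.35 + 180 @ $5.30 + 185 @ $9.40 = $9,021.55
LIFO COGS: 207 @ $5.80 + 319 @ $8.15 + 395 @ $6.35 + 72 @ $9.40 = $6,985.50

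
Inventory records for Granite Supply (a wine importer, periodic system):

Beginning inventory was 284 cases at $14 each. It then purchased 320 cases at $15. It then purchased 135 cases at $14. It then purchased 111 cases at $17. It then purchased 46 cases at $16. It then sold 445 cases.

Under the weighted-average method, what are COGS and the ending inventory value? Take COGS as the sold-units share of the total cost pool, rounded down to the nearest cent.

COGS = $6,600.00; ending inventory = $6,689.00

Sale 1, sell 445: 445/896 × $13,289.00 → $6,600.00
Ending inventory (cost pool remaining) = $6,689.00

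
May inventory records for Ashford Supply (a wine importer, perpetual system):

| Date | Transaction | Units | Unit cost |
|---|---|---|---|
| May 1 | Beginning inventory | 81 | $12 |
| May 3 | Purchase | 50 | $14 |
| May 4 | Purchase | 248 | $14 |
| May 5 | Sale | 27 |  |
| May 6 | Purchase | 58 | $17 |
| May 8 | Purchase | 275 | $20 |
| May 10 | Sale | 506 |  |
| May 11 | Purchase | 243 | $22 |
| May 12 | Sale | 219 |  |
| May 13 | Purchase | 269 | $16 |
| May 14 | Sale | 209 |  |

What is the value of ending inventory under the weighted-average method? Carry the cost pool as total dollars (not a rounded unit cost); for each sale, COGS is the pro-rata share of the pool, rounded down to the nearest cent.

Ending inventory = $4,620.07

After May 1: 81 on hand, pool $972.00 (≈ $12.0000 each)
After May 3: 131 on hand, pool $1,672.00 (≈ $12.7634 each)
After May 4: 379 on hand, pool $5,144.00 (≈ $13.5726 each)
May 5, sell 27: 27/379 × $5,144.00 → $366.45
After May 6: 410 on hand, pool $5,763.55 (≈ $14.0574 each)
After May 8: 685 on hand, pool $11,263.55 (≈ $16.4431 each)
May 10, sell 506: 506/685 × $11,263.55 → $8,320.22
After May 11: 422 on hand, pool $8,289.33 (≈ $19.6430 each)
May 12, sell 219: 219/422 × $8,289.33 → $4,301.80
After May 13: 472 on hand, pool $8,291.53 (≈ $17.5668 each)
May 14, sell 209: 209/472 × $8,291.53 → $3,671.46
Total COGS = $366.45 + $8,320.22 + $4,301.80 + $3,671.46 = $16,659.93
Ending inventory (cost pool remaining) = $4,620.07
Check: goods available $21,280.00 = COGS $16,659.93 + ending $4,620.07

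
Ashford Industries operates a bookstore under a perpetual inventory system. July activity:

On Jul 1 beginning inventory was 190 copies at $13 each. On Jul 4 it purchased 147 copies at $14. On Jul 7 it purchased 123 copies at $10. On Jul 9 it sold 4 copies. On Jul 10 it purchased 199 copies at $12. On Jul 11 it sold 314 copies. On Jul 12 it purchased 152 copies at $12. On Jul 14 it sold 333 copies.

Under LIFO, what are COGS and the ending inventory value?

COGS = $7,890; ending inventory = $2,080

Jul 9, 4 sold [LIFO — newest first]: 4 @ $10 = $40
Jul 11, 314 sold [LIFO — newest first]: 199 @ $12 + 115 @ $10 = $3,538
Jul 14, 333 sold [LIFO — newest first]: 152 @ $12 + 4 @ $10 + 147 @ $14 + 30 @ $13 = $4,312
Total COGS = $40 + $3,538 + $4,312 = $7,890
Ending inventory: 160 @ $13 = $2,080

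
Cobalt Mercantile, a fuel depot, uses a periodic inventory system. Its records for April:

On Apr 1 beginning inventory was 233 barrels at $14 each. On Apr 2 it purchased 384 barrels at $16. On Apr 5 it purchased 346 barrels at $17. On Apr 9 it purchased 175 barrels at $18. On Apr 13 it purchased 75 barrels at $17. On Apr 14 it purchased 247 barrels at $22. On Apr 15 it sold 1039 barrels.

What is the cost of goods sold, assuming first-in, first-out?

Apr 15, 1039 sold [FIFO — oldest first]: 233 @ $14 + 384 @ $16 + 346 @ $17 + 76 @ $18 = $16,656
Ending inventory: 99 @ $18 + 75 @ $17 + 247 @ $22 = $8,491
Check: goods available $25,147 = COGS $16,656 + ending $8,491

COGS = $16,656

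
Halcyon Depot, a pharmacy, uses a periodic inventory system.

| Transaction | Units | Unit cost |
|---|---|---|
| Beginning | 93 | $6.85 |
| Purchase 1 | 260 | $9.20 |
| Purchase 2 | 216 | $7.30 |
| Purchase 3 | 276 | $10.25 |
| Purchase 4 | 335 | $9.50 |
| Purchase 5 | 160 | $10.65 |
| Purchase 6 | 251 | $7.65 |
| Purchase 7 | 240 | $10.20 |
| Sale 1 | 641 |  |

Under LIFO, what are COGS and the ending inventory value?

COGS = $5,965.65; ending inventory = $10,723.85

Sale 1 (641) [LIFO — newest first]: 240 @ $10.20 + 251 @ $7.65 + 150 @ $10.65 = $5,965.65
Ending inventory: 93 @ $6.85 + 260 @ $9.20 + 216 @ $7.30 + 276 @ $10.25 + 335 @ $9.50 + 10 @ $10.65 = $10,723.85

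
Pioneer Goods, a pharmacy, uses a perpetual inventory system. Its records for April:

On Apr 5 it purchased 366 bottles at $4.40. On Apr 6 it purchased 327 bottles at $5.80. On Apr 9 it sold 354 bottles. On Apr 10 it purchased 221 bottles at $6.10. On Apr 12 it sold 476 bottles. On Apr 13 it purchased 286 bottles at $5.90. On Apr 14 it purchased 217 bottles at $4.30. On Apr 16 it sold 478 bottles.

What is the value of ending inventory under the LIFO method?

Apr 9, 354 sold [LIFO — newest first]: 327 @ $5.80 + 27 @ $4.40 = $2,015.40
Apr 12, 476 sold [LIFO — newest first]: 221 @ $6.10 + 255 @ $4.40 = $2,470.10
Apr 16, 478 sold [LIFO — newest first]: 217 @ $4.30 + 261 @ $5.90 = $2,473.00
Total COGS = $2,015.40 + $2,470.10 + $2,473.00 = $6,958.50
Ending inventory: 84 @ $4.40 + 25 @ $5.90 = $517.10

Ending inventory = $517.10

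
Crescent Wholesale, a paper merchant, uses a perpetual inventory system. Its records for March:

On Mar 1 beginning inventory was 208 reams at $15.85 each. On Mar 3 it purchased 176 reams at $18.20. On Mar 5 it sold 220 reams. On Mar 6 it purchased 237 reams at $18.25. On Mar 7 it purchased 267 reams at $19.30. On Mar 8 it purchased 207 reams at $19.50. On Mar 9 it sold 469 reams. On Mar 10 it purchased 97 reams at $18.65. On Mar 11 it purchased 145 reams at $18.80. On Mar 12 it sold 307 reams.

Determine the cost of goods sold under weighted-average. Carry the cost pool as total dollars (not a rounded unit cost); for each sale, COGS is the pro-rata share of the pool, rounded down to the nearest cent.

COGS = $18,185.60

After Mar 1: 208 on hand, pool $3,296.80 (≈ $15.8500 each)
After Mar 3: 384 on hand, pool $6,500.00 (≈ $16.9271 each)
Mar 5, sell 220: 220/384 × $6,500.00 → $3,723.95
After Mar 6: 401 on hand, pool $7,101.30 (≈ $17.7090 each)
After Mar 7: 668 on hand, pool $12,254.40 (≈ $18.3449 each)
After Mar 8: 875 on hand, pool $16,290.90 (≈ $18.6182 each)
Mar 9, sell 469: 469/875 × $16,290.90 → $8,731.92
After Mar 10: 503 on hand, pool $9,368.03 (≈ $18.6243 each)
After Mar 11: 648 on hand, pool $12,094.03 (≈ $18.6636 each)
Mar 12, sell 307: 307/648 × $12,094.03 → $5,729.73
Total COGS = $3,723.95 + $8,731.92 + $5,729.73 = $18,185.60
Ending inventory (cost pool remaining) = $6,364.30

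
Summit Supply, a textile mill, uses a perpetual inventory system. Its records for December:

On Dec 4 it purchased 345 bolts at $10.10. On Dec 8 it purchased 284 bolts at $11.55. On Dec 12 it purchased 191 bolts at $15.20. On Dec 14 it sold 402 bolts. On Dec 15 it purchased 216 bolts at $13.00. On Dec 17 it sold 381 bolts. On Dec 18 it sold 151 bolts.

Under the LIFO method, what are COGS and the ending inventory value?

Dec 14, 402 sold [LIFO — newest first]: 191 @ $15.20 + 211 @ $11.55 = $5,340.25
Dec 17, 381 sold [LIFO — newest first]: 216 @ $13.00 + 73 @ $11.55 + 92 @ $10.10 = $4,580.35
Dec 18, 151 sold [LIFO — newest first]: 151 @ $10.10 = $1,525.10
Total COGS = $5,340.25 + $4,580.35 + $1,525.10 = $11,445.70
Ending inventory: 102 @ $10.10 = $1,030.20

COGS = $11,445.70; ending inventory = $1,030.20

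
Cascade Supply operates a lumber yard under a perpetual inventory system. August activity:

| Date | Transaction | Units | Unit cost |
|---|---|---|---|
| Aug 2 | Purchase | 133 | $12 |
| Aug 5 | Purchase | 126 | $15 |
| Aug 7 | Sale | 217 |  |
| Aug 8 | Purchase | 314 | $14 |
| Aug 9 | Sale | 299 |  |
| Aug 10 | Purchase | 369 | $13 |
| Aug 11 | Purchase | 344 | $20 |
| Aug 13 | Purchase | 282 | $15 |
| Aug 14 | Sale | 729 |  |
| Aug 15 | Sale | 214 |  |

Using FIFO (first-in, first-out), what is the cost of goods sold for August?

COGS = $22,154

Aug 7, 217 sold [FIFO — oldest first]: 133 @ $12 + 84 @ $15 = $2,856
Aug 9, 299 sold [FIFO — oldest first]: 42 @ $15 + 257 @ $14 = $4,228
Aug 14, 729 sold [FIFO — oldest first]: 57 @ $14 + 369 @ $13 + 303 @ $20 = $11,655
Aug 15, 214 sold [FIFO — oldest first]: 41 @ $20 + 173 @ $15 = $3,415
Total COGS = $2,856 + $4,228 + $11,655 + $3,415 = $22,154
Ending inventory: 109 @ $15 = $1,635
Check: goods available $23,789 = COGS $22,154 + ending $1,635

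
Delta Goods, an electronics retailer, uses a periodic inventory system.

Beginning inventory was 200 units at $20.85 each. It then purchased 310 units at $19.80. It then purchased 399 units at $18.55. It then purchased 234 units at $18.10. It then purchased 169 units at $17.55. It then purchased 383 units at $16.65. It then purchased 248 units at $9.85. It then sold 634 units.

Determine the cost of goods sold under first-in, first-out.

Sale 1 (634) [FIFO — oldest first]: 200 @ $20.85 + 310 @ $19.80 + 124 @ $18.55 = $12,608.20
Ending inventory: 275 @ $18.55 + 234 @ $18.10 + 169 @ $17.55 + 383 @ $16.65 + 248 @ $9.85 = $21,122.35
Check: goods available $33,730.55 = COGS $12,608.20 + ending $21,122.35

COGS = $12,608.20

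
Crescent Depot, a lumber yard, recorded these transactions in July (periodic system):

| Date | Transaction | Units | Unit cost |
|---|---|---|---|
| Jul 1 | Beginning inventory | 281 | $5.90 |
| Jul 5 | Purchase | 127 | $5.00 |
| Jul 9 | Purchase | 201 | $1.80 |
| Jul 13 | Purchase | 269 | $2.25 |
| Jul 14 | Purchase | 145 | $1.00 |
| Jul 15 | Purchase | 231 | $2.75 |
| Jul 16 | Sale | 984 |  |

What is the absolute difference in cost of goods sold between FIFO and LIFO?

$918.75

FIFO COGS: 281 @ $5.90 + 127 @ $5.00 + 201 @ $1.80 + 269 @ $2.25 + 106 @ $1.00 = $3,365.95
LIFO COGS: 231 @ $2.75 + 145 @ $1.00 + 269 @ $2.25 + 201 @ $1.80 + 127 @ $5.00 + 11 @ $5.90 = $2,447.20
Difference = |$3,365.95 − $2,447.20| = $918.75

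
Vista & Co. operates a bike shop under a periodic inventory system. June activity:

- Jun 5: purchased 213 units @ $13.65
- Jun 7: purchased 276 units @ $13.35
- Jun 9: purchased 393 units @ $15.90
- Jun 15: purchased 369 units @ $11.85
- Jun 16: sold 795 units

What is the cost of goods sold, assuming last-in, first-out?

COGS = $11,061.90

Jun 16, 795 sold [LIFO — newest first]: 369 @ $11.85 + 393 @ $15.90 + 33 @ $13.35 = $11,061.90
Ending inventory: 213 @ $13.65 + 243 @ $13.35 = $6,151.50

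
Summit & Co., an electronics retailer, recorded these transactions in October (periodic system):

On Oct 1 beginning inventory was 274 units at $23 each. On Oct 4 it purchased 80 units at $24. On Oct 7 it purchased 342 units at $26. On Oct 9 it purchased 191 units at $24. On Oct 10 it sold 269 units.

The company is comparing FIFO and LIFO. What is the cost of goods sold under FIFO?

FIFO COGS: 269 @ $23 = $6,187
LIFO COGS: 191 @ $24 + 78 @ $26 = $6,612

COGS = $6,187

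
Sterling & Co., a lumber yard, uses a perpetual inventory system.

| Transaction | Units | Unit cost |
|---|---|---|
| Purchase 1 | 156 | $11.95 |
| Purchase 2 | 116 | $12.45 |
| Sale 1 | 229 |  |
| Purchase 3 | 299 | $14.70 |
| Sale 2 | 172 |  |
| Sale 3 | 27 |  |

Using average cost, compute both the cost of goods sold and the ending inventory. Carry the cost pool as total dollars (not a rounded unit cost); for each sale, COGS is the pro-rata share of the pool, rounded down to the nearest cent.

After Purchase 1: 156 on hand, pool $1,864.20 (≈ $11.9500 each)
After Purchase 2: 272 on hand, pool $3,308.40 (≈ $12.1632 each)
Sale 1, sell 229: 229/272 × $3,308.40 → $2,785.38
After Purchase 3: 342 on hand, pool $4,918.32 (≈ $14.3811 each)
Sale 2, sell 172: 172/342 × $4,918.32 → $2,473.54
Sale 3, sell 27: 27/170 × $2,444.78 → $388.28
Total COGS = $2,785.38 + $2,473.54 + $388.28 = $5,647.20
Ending inventory (cost pool remaining) = $2,056.50

COGS = $5,647.20; ending inventory = $2,056.50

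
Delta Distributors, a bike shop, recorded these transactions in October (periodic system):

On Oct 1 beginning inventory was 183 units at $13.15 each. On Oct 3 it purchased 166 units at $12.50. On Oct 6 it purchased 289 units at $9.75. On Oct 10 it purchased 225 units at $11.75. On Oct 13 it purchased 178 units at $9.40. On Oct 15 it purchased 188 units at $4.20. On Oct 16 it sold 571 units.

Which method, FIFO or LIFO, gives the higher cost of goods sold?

FIFO

FIFO COGS: 183 @ $13.15 + 166 @ $12.50 + 222 @ $9.75 = $6,645.95
LIFO COGS: 188 @ $4.20 + 178 @ $9.40 + 205 @ $11.75 = $4,871.55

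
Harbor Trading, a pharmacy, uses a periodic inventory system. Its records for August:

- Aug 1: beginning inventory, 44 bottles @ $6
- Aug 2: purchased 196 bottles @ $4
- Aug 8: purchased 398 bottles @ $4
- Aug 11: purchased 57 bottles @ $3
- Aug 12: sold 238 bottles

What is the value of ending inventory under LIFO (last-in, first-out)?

Aug 12, 238 sold [LIFO — newest first]: 57 @ $3 + 181 @ $4 = $895
Ending inventory: 44 @ $6 + 196 @ $4 + 217 @ $4 = $1,916

Ending inventory = $1,916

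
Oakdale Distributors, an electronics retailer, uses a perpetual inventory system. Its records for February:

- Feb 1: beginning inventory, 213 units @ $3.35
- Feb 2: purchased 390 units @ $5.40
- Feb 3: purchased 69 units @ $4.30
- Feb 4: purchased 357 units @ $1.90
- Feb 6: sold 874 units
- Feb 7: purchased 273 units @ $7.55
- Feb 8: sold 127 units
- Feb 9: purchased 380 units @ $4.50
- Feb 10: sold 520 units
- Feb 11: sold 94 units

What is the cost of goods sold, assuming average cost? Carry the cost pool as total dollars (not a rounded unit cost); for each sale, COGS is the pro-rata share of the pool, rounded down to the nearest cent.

COGS = $7,215.29

After Feb 1: 213 on hand, pool $713.55 (≈ $3.3500 each)
After Feb 2: 603 on hand, pool $2,819.55 (≈ $4.6759 each)
After Feb 3: 672 on hand, pool $3,116.25 (≈ $4.6373 each)
After Feb 4: 1029 on hand, pool $3,794.55 (≈ $3.6876 each)
Feb 6, sell 874: 874/1029 × $3,794.55 → $3,222.97
After Feb 7: 428 on hand, pool $2,632.73 (≈ $6.1512 each)
Feb 8, sell 127: 127/428 × $2,632.73 → $781.20
After Feb 9: 681 on hand, pool $3,561.53 (≈ $5.2299 each)
Feb 10, sell 520: 520/681 × $3,561.53 → $2,719.52
Feb 11, sell 94: 94/161 × $842.01 → $491.60
Total COGS = $3,222.97 + $781.20 + $2,719.52 + $491.60 = $7,215.29
Ending inventory (cost pool remaining) = $350.41
Check: goods available $7,565.70 = COGS $7,215.29 + ending $350.41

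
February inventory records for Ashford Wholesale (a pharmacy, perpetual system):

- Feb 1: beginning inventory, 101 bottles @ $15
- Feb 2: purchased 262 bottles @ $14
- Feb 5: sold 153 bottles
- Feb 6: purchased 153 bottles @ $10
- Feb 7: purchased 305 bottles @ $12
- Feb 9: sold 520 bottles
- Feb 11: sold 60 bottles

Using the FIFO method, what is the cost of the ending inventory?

Ending inventory = $1,056

Feb 5, 153 sold [FIFO — oldest first]: 101 @ $15 + 52 @ $14 = $2,243
Feb 9, 520 sold [FIFO — oldest first]: 210 @ $14 + 153 @ $10 + 157 @ $12 = $6,354
Feb 11, 60 sold [FIFO — oldest first]: 60 @ $12 = $720
Total COGS = $2,243 + $6,354 + $720 = $9,317
Ending inventory: 88 @ $12 = $1,056
Check: goods available $10,373 = COGS $9,317 + ending $1,056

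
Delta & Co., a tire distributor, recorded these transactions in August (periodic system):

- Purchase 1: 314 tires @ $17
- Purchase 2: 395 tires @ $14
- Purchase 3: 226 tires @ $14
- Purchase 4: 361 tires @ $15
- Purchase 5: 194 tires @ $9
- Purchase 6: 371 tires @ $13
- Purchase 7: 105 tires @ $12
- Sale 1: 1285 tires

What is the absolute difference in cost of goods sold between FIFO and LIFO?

$2,482

FIFO COGS: 314 @ $17 + 395 @ $14 + 226 @ $14 + 350 @ $15 = $19,282
LIFO COGS: 105 @ $12 + 371 @ $13 + 194 @ $9 + 361 @ $15 + 226 @ $14 + 28 @ $14 = $16,800
Difference = |$19,282 − $16,800| = $2,482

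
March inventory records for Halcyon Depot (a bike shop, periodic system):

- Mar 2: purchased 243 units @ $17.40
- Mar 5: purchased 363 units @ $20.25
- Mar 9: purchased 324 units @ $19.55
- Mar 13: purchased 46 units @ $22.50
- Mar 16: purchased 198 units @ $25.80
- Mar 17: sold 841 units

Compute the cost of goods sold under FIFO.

Mar 17, 841 sold [FIFO — oldest first]: 243 @ $17.40 + 363 @ $20.25 + 235 @ $19.55 = $16,173.20
Ending inventory: 89 @ $19.55 + 46 @ $22.50 + 198 @ $25.80 = $7,883.35

COGS = $16,173.20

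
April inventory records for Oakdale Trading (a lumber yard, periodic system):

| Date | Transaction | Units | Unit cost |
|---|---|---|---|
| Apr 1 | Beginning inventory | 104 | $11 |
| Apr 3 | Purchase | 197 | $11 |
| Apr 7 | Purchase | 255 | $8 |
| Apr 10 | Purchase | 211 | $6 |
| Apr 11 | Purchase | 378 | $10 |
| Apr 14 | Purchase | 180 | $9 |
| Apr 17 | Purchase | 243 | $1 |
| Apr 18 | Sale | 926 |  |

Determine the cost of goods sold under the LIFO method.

COGS = $6,393

Apr 18, 926 sold [LIFO — newest first]: 243 @ $1 + 180 @ $9 + 378 @ $10 + 125 @ $6 = $6,393
Ending inventory: 104 @ $11 + 197 @ $11 + 255 @ $8 + 86 @ $6 = $5,867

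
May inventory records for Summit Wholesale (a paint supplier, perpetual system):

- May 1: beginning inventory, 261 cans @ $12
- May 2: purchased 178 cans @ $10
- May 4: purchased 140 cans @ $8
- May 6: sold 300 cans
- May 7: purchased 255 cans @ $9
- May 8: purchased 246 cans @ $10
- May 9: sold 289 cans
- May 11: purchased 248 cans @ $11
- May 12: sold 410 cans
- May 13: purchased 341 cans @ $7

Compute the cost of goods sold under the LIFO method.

COGS = $9,753

May 6, 300 sold [LIFO — newest first]: 140 @ $8 + 160 @ $10 = $2,720
May 9, 289 sold [LIFO — newest first]: 246 @ $10 + 43 @ $9 = $2,847
May 12, 410 sold [LIFO — newest first]: 248 @ $11 + 162 @ $9 = $4,186
Total COGS = $2,720 + $2,847 + $4,186 = $9,753
Ending inventory: 261 @ $12 + 18 @ $10 + 50 @ $9 + 341 @ $7 = $6,149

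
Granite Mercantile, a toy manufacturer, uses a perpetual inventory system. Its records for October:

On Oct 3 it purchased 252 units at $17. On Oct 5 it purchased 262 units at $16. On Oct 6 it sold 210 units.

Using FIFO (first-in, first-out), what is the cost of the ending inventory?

Oct 6, 210 sold [FIFO — oldest first]: 210 @ $17 = $3,570
Ending inventory: 42 @ $17 + 262 @ $16 = $4,906

Ending inventory = $4,906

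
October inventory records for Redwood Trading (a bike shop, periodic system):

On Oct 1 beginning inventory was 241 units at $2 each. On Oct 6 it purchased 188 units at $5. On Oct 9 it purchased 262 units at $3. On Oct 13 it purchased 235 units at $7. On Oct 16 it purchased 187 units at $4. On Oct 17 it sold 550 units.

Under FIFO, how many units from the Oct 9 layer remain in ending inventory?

Oct 17, 550 sold [FIFO — oldest first]: 241 @ $2 + 188 @ $5 + 121 @ $3 = $1,785
Ending inventory: 141 @ $3 + 235 @ $7 + 187 @ $4 = $2,816

141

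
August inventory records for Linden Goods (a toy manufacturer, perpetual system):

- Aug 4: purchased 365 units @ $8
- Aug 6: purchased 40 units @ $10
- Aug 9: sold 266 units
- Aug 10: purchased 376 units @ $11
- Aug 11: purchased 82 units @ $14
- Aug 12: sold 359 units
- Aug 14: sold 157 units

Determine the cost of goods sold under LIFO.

COGS = $7,956

Aug 9, 266 sold [LIFO — newest first]: 40 @ $10 + 226 @ $8 = $2,208
Aug 12, 359 sold [LIFO — newest first]: 82 @ $14 + 277 @ $11 = $4,195
Aug 14, 157 sold [LIFO — newest first]: 99 @ $11 + 58 @ $8 = $1,553
Total COGS = $2,208 + $4,195 + $1,553 = $7,956
Ending inventory: 81 @ $8 = $648
Check: goods available $8,604 = COGS $7,956 + ending $648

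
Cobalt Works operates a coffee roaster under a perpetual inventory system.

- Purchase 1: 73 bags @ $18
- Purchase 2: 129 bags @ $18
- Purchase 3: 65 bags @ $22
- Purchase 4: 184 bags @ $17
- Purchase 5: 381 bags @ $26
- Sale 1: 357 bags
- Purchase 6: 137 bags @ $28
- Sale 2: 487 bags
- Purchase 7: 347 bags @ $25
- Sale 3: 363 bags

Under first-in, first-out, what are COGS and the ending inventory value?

COGS = $27,886; ending inventory = $2,725

Sale 1 (357) [FIFO — oldest first]: 73 @ $18 + 129 @ $18 + 65 @ $22 + 90 @ $17 = $6,596
Sale 2 (487) [FIFO — oldest first]: 94 @ $17 + 381 @ $26 + 12 @ $28 = $11,840
Sale 3 (363) [FIFO — oldest first]: 125 @ $28 + 238 @ $25 = $9,450
Total COGS = $6,596 + $11,840 + $9,450 = $27,886
Ending inventory: 109 @ $25 = $2,725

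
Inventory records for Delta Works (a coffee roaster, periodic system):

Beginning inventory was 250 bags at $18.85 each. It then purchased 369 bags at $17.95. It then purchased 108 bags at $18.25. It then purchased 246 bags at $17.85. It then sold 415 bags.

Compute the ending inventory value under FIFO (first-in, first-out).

Ending inventory = $10,023.90

Sale 1 (415) [FIFO — oldest first]: 250 @ $18.85 + 165 @ $17.95 = $7,674.25
Ending inventory: 204 @ $17.95 + 108 @ $18.25 + 246 @ $17.85 = $10,023.90
Check: goods available $17,698.15 = COGS $7,674.25 + ending $10,023.90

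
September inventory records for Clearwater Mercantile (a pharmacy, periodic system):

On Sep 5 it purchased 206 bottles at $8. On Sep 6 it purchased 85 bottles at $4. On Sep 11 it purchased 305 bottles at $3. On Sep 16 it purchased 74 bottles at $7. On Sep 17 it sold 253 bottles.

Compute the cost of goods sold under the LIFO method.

COGS = $1,055

Sep 17, 253 sold [LIFO — newest first]: 74 @ $7 + 179 @ $3 = $1,055
Ending inventory: 206 @ $8 + 85 @ $4 + 126 @ $3 = $2,366
Check: goods available $3,421 = COGS $1,055 + ending $2,366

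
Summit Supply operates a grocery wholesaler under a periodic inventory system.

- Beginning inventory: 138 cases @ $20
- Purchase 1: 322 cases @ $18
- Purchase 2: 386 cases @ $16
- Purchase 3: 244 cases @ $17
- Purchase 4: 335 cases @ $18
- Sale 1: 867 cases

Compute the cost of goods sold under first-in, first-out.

COGS = $15,089

Sale 1 (867) [FIFO — oldest first]: 138 @ $20 + 322 @ $18 + 386 @ $16 + 21 @ $17 = $15,089
Ending inventory: 223 @ $17 + 335 @ $18 = $9,821
Check: goods available $24,910 = COGS $15,089 + ending $9,821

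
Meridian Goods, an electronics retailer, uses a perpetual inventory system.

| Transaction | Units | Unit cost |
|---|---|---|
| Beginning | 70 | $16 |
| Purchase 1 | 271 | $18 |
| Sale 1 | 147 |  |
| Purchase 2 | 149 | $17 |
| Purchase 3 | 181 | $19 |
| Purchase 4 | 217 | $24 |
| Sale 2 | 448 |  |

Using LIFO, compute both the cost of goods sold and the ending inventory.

Sale 1 (147) [LIFO — newest first]: 147 @ $18 = $2,646
Sale 2 (448) [LIFO — newest first]: 217 @ $24 + 181 @ $19 + 50 @ $17 = $9,497
Total COGS = $2,646 + $9,497 = $12,143
Ending inventory: 70 @ $16 + 124 @ $18 + 99 @ $17 = $5,035
Check: goods available $17,178 = COGS $12,143 + ending $5,035

COGS = $12,143; ending inventory = $5,035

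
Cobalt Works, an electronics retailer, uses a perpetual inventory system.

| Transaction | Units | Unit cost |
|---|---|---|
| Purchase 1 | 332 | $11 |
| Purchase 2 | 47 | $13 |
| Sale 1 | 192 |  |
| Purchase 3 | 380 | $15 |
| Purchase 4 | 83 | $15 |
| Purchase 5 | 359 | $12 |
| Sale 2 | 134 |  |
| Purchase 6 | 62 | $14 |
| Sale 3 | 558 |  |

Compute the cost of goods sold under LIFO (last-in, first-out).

Sale 1 (192) [LIFO — newest first]: 47 @ $13 + 145 @ $11 = $2,206
Sale 2 (134) [LIFO — newest first]: 134 @ $12 = $1,608
Sale 3 (558) [LIFO — newest first]: 62 @ $14 + 225 @ $12 + 83 @ $15 + 188 @ $15 = $7,633
Total COGS = $2,206 + $1,608 + $7,633 = $11,447
Ending inventory: 187 @ $11 + 192 @ $15 = $4,937

COGS = $11,447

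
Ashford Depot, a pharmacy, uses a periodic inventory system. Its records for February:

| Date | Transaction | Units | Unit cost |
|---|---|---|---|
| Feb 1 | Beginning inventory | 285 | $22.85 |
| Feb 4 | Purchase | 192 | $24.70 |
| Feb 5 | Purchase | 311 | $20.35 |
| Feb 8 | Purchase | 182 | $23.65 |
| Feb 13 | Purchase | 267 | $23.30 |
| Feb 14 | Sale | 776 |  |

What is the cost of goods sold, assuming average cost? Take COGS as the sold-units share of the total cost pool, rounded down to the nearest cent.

Feb 14, sell 776: 776/1237 × $28,108.90 → $17,633.39
Ending inventory (cost pool remaining) = $10,475.51
Check: goods available $28,108.90 = COGS $17,633.39 + ending $10,475.51

COGS = $17,633.39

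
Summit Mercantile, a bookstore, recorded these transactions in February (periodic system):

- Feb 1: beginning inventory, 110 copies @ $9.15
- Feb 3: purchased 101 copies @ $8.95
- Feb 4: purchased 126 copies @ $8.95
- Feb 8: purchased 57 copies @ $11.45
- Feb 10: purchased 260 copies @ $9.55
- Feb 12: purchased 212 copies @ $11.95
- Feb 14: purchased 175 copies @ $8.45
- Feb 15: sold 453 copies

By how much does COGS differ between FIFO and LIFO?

FIFO COGS: 110 @ $9.15 + 101 @ $8.95 + 126 @ $8.95 + 57 @ $11.45 + 59 @ $9.55 = $4,254.25
LIFO COGS: 175 @ $8.45 + 212 @ $11.95 + 66 @ $9.55 = $4,642.45
Difference = |$4,254.25 − $4,642.45| = $388.20

$388.20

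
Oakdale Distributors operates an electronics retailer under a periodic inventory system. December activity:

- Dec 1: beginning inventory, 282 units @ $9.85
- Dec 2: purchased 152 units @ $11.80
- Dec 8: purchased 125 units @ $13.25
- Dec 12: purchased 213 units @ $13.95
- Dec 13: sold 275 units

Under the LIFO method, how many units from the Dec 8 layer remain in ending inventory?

63

Dec 13, 275 sold [LIFO — newest first]: 213 @ $13.95 + 62 @ $13.25 = $3,792.85
Ending inventory: 282 @ $9.85 + 152 @ $11.80 + 63 @ $13.25 = $5,406.05
Check: goods available $9,198.90 = COGS $3,792.85 + ending $5,406.05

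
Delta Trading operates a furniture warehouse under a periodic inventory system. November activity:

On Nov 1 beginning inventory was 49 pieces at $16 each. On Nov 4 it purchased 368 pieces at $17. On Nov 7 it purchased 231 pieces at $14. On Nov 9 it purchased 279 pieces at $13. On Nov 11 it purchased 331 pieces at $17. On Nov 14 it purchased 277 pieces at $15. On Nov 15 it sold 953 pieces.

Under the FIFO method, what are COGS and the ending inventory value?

Nov 15, 953 sold [FIFO — oldest first]: 49 @ $16 + 368 @ $17 + 231 @ $14 + 279 @ $13 + 26 @ $17 = $14,343
Ending inventory: 305 @ $17 + 277 @ $15 = $9,340

COGS = $14,343; ending inventory = $9,340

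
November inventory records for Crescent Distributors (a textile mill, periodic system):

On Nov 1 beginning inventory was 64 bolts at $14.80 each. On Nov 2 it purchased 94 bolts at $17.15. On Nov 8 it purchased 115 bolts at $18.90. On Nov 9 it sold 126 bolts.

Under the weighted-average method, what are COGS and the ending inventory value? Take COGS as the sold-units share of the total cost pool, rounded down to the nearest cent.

COGS = $2,184.36; ending inventory = $2,548.44

Nov 9, sell 126: 126/273 × $4,732.80 → $2,184.36
Ending inventory (cost pool remaining) = $2,548.44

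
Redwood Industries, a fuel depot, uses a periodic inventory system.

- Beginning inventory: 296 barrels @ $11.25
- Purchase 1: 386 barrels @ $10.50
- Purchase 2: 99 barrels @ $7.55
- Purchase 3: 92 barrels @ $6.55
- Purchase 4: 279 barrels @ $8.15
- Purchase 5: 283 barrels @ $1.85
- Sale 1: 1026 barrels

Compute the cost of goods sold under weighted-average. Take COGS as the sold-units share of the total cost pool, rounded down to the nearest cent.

Sale 1, sell 1026: 1026/1435 × $11,530.45 → $8,244.07
Ending inventory (cost pool remaining) = $3,286.38

COGS = $8,244.07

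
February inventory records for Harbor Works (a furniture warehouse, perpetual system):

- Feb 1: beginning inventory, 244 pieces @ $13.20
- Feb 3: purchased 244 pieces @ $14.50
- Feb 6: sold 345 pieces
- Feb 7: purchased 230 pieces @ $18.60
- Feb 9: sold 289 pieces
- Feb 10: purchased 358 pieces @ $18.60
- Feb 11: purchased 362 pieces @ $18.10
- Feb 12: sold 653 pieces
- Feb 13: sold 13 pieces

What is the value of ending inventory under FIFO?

Ending inventory = $2,497.80

Feb 6, 345 sold [FIFO — oldest first]: 244 @ $13.20 + 101 @ $14.50 = $4,685.30
Feb 9, 289 sold [FIFO — oldest first]: 143 @ $14.50 + 146 @ $18.60 = $4,789.10
Feb 12, 653 sold [FIFO — oldest first]: 84 @ $18.60 + 358 @ $18.60 + 211 @ $18.10 = $12,040.30
Feb 13, 13 sold [FIFO — oldest first]: 13 @ $18.10 = $235.30
Total COGS = $4,685.30 + $4,789.10 + $12,040.30 + $235.30 = $21,750.00
Ending inventory: 138 @ $18.10 = $2,497.80
Check: goods available $24,247.80 = COGS $21,750.00 + ending $2,497.80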